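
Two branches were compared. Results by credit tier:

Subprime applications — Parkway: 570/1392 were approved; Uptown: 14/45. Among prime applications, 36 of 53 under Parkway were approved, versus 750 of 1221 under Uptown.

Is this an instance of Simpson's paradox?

Subprime: Parkway 570/1392 = 40.9%, Uptown 14/45 = 31.1% → Parkway
Prime: Parkway 36/53 = 67.9%, Uptown 750/1221 = 61.4% → Parkway
Overall: Parkway 606/1445 = 41.9%, Uptown 764/1266 = 60.3% → Uptown
Parkway wins each credit group but Uptown wins overall — the comparison reverses. Parkway's applications skew toward subprime, which has a lower base rate.

Yes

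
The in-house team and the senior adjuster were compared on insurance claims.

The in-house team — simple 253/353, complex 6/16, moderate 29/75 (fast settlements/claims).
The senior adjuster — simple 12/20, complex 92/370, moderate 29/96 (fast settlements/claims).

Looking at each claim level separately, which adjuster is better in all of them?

Simple: the in-house team 253/353 = 71.7%, the senior adjuster 12/20 = 60.0% → the in-house team
Complex: the in-house team 6/16 = 37.5%, the senior adjuster 92/370 = 24.9% → the in-house team
Moderate: the in-house team 29/75 = 38.7%, the senior adjuster 29/96 = 30.2% → the in-house team
The in-house team has the higher rate in all 3 groups.

the in-house team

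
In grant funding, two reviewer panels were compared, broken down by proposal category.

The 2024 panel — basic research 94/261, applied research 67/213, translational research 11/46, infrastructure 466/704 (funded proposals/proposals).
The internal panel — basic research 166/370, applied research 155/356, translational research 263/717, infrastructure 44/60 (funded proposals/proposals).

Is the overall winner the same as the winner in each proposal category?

Basic research: the 2024 panel 94/261 = 36.0%, the internal panel 166/370 = 44.9% → the internal panel
Applied research: the 2024 panel 67/213 = 31.5%, the internal panel 155/356 = 43.5% → the internal panel
Translational research: the 2024 panel 11/46 = 23.9%, the internal panel 263/717 = 36.7% → the internal panel
Infrastructure: the 2024 panel 466/704 = 66.2%, the internal panel 44/60 = 73.3% → the internal panel
Overall: the 2024 panel 638/1224 = 52.1%, the internal panel 628/1503 = 41.8% → the 2024 panel
The internal panel wins each proposal group but the 2024 panel wins overall — the comparison reverses. The internal panel's proposals skew toward translational research, which has a lower base rate.

No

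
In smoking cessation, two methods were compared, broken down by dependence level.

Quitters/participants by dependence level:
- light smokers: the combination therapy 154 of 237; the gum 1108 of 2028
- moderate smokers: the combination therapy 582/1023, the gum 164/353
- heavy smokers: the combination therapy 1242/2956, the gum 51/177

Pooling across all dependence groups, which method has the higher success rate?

the gum

Light smokers: the combination therapy 154/237 = 65.0%, the gum 1108/2028 = 54.6% → the combination therapy
Moderate smokers: the combination therapy 582/1023 = 56.9%, the gum 164/353 = 46.5% → the combination therapy
Heavy smokers: the combination therapy 1242/2956 = 42.0%, the gum 51/177 = 28.8% → the combination therapy
Overall: the combination therapy 1978/4216 = 46.9%, the gum 1323/2558 = 51.7% → the gum
(The combination therapy wins every dependence group but the gum wins overall — the combination therapy's participants skew toward the low-rate heavy smokers group.)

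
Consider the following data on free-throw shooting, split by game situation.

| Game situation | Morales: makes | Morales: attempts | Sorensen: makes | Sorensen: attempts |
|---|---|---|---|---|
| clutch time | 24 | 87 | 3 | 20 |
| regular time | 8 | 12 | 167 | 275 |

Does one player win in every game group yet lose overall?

Yes

Clutch time: Morales 24/87 = 27.6%, Sorensen 3/20 = 15.0% → Morales
Regular time: Morales 8/12 = 66.7%, Sorensen 167/275 = 60.7% → Morales
Overall: Morales 32/99 = 32.3%, Sorensen 170/295 = 57.6% → Sorensen
Morales wins each game group but Sorensen wins overall — the comparison reverses. Morales's attempts skew toward clutch time, which has a lower base rate.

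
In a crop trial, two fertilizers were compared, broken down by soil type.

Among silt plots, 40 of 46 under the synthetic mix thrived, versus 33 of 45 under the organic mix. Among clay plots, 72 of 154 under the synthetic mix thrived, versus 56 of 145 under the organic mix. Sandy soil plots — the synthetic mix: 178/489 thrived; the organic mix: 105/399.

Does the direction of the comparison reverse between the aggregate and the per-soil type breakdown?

No

Silt: the synthetic mix 40/46 = 87.0%, the organic mix 33/45 = 73.3% → the synthetic mix
Clay: the synthetic mix 72/154 = 46.8%, the organic mix 56/145 = 38.6% → the synthetic mix
Sandy soil: the synthetic mix 178/489 = 36.4%, the organic mix 105/399 = 26.3% → the synthetic mix
Overall: the synthetic mix 290/689 = 42.1%, the organic mix 194/589 = 32.9% → the synthetic mix
The synthetic mix wins overall and in every soil group — no reversal.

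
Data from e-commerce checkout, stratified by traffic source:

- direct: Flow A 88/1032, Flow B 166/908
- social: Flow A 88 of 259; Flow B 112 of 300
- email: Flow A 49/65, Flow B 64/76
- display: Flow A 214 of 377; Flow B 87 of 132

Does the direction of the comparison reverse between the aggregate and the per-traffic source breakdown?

Direct: Flow A 88/1032 = 8.5%, Flow B 166/908 = 18.3% → Flow B
Social: Flow A 88/259 = 34.0%, Flow B 112/300 = 37.3% → Flow B
Email: Flow A 49/65 = 75.4%, Flow B 64/76 = 84.2% → Flow B
Display: Flow A 214/377 = 56.8%, Flow B 87/132 = 65.9% → Flow B
Overall: Flow A 439/1733 = 25.3%, Flow B 429/1416 = 30.3% → Flow B
Flow B wins overall and in every traffic group — no reversal.

No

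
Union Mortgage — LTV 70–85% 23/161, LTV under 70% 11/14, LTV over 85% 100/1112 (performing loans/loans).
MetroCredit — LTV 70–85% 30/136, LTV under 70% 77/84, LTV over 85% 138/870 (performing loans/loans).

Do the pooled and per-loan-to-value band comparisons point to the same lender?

Yes

LTV 70–85%: Union Mortgage 23/161 = 14.3%, MetroCredit 30/136 = 22.1% → MetroCredit
LTV under 70%: Union Mortgage 11/14 = 78.6%, MetroCredit 77/84 = 91.7% → MetroCredit
LTV over 85%: Union Mortgage 100/1112 = 9.0%, MetroCredit 138/870 = 15.9% → MetroCredit
Overall: Union Mortgage 134/1287 = 10.4%, MetroCredit 245/1090 = 22.5% → MetroCredit
MetroCredit wins overall and in every loan-to-value group — no reversal.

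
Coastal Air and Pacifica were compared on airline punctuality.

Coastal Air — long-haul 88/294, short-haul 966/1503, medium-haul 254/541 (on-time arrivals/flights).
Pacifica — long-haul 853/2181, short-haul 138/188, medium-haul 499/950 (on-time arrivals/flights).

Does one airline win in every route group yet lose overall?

Yes

Long-haul: Coastal Air 88/294 = 29.9%, Pacifica 853/2181 = 39.1% → Pacifica
Short-haul: Coastal Air 966/1503 = 64.3%, Pacifica 138/188 = 73.4% → Pacifica
Medium-haul: Coastal Air 254/541 = 47.0%, Pacifica 499/950 = 52.5% → Pacifica
Overall: Coastal Air 1308/2338 = 55.9%, Pacifica 1490/3319 = 44.9% → Coastal Air
Pacifica wins each route group but Coastal Air wins overall — the comparison reverses. Pacifica's flights skew toward long-haul, which has a lower base rate.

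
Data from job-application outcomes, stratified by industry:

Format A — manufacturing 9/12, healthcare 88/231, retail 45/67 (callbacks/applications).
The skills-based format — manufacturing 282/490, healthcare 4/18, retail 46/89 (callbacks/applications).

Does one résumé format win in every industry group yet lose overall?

Yes

Manufacturing: Format A 9/12 = 75.0%, the skills-based format 282/490 = 57.6% → Format A
Healthcare: Format A 88/231 = 38.1%, the skills-based format 4/18 = 22.2% → Format A
Retail: Format A 45/67 = 67.2%, the skills-based format 46/89 = 51.7% → Format A
Overall: Format A 142/310 = 45.8%, the skills-based format 332/597 = 55.6% → the skills-based format
Format A wins each industry group but the skills-based format wins overall — the comparison reverses. Format A's applications skew toward healthcare, which has a lower base rate.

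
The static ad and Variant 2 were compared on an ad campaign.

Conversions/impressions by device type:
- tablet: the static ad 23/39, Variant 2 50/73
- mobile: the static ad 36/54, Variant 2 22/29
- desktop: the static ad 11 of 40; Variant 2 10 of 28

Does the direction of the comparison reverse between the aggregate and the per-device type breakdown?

Tablet: the static ad 23/39 = 59.0%, Variant 2 50/73 = 68.5% → Variant 2
Mobile: the static ad 36/54 = 66.7%, Variant 2 22/29 = 75.9% → Variant 2
Desktop: the static ad 11/40 = 27.5%, Variant 2 10/28 = 35.7% → Variant 2
Overall: the static ad 70/133 = 52.6%, Variant 2 82/130 = 63.1% → Variant 2
Variant 2 wins overall and in every device group — no reversal.

No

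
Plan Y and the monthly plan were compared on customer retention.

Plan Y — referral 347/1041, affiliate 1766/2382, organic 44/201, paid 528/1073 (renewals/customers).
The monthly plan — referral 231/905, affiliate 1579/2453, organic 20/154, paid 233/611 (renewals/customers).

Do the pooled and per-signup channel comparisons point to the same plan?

Referral: Plan Y 347/1041 = 33.3%, the monthly plan 231/905 = 25.5% → Plan Y
Affiliate: Plan Y 1766/2382 = 74.1%, the monthly plan 1579/2453 = 64.4% → Plan Y
Organic: Plan Y 44/201 = 21.9%, the monthly plan 20/154 = 13.0% → Plan Y
Paid: Plan Y 528/1073 = 49.2%, the monthly plan 233/611 = 38.1% → Plan Y
Overall: Plan Y 2685/4697 = 57.2%, the monthly plan 2063/4123 = 50.0% → Plan Y
Plan Y wins overall and in every signup group — no reversal.

Yes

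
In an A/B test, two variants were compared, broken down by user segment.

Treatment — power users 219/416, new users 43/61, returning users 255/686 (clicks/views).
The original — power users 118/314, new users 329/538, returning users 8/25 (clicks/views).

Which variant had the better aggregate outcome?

the original

Power users: Treatment 219/416 = 52.6%, the original 118/314 = 37.6% → Treatment
New users: Treatment 43/61 = 70.5%, the original 329/538 = 61.2% → Treatment
Returning users: Treatment 255/686 = 37.2%, the original 8/25 = 32.0% → Treatment
Overall: Treatment 517/1163 = 44.5%, the original 455/877 = 51.9% → the original
(Treatment wins every user group but the original wins overall — Treatment's views skew toward the low-rate returning users group.)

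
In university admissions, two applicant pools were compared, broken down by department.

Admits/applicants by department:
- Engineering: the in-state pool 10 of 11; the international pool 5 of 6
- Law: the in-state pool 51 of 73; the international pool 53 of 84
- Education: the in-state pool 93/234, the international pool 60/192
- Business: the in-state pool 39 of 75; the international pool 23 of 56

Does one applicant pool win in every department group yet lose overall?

Engineering: the in-state pool 10/11 = 90.9%, the international pool 5/6 = 83.3% → the in-state pool
Law: the in-state pool 51/73 = 69.9%, the international pool 53/84 = 63.1% → the in-state pool
Education: the in-state pool 93/234 = 39.7%, the international pool 60/192 = 31.2% → the in-state pool
Business: the in-state pool 39/75 = 52.0%, the international pool 23/56 = 41.1% → the in-state pool
Overall: the in-state pool 193/393 = 49.1%, the international pool 141/338 = 41.7% → the in-state pool
The in-state pool wins overall and in every department group — no reversal.

No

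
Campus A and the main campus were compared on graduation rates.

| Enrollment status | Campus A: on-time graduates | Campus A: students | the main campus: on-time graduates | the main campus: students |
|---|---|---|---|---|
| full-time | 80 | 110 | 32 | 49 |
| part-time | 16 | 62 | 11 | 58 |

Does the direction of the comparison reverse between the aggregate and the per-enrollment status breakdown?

No

Full-time: Campus A 80/110 = 72.7%, the main campus 32/49 = 65.3% → Campus A
Part-time: Campus A 16/62 = 25.8%, the main campus 11/58 = 19.0% → Campus A
Overall: Campus A 96/172 = 55.8%, the main campus 43/107 = 40.2% → Campus A
Campus A wins overall and in every enrollment group — no reversal.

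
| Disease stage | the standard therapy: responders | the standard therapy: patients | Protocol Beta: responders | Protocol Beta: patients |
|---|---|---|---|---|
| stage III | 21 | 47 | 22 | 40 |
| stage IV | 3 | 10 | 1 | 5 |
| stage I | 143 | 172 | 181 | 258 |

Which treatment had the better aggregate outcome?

Stage III: the standard therapy 21/47 = 44.7%, Protocol Beta 22/40 = 55.0% → Protocol Beta
Stage IV: the standard therapy 3/10 = 30.0%, Protocol Beta 1/5 = 20.0% → the standard therapy
Stage I: the standard therapy 143/172 = 83.1%, Protocol Beta 181/258 = 70.2% → the standard therapy
Overall: the standard therapy 167/229 = 72.9%, Protocol Beta 204/303 = 67.3% → the standard therapy
(Neither sweeps every disease group, but the standard therapy has the higher pooled rate.)

the standard therapy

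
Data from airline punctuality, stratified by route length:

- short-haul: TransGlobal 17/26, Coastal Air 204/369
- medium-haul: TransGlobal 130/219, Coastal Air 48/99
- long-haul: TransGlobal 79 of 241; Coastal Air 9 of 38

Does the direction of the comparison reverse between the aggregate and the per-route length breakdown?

Yes

Short-haul: TransGlobal 17/26 = 65.4%, Coastal Air 204/369 = 55.3% → TransGlobal
Medium-haul: TransGlobal 130/219 = 59.4%, Coastal Air 48/99 = 48.5% → TransGlobal
Long-haul: TransGlobal 79/241 = 32.8%, Coastal Air 9/38 = 23.7% → TransGlobal
Overall: TransGlobal 226/486 = 46.5%, Coastal Air 261/506 = 51.6% → Coastal Air
TransGlobal wins each route group but Coastal Air wins overall — the comparison reverses. TransGlobal's flights skew toward long-haul, which has a lower base rate.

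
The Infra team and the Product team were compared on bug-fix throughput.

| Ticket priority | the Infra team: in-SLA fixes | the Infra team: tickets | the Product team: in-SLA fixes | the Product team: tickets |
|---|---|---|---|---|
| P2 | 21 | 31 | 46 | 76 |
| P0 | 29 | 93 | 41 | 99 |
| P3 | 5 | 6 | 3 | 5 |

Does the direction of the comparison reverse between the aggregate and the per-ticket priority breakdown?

P2: the Infra team 21/31 = 67.7%, the Product team 46/76 = 60.5% → the Infra team
P0: the Infra team 29/93 = 31.2%, the Product team 41/99 = 41.4% → the Product team
P3: the Infra team 5/6 = 83.3%, the Product team 3/5 = 60.0% → the Infra team
Overall: the Infra team 55/130 = 42.3%, the Product team 90/180 = 50.0% → the Product team
Neither sweeps: the Infra team wins 2 of 3 groups, the Product team wins 1. The Product team wins overall but not every group — no Simpson reversal.

No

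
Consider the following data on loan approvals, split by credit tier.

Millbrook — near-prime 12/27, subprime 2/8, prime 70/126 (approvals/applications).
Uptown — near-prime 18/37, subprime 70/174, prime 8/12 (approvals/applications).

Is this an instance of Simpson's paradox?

Yes

Near-prime: Millbrook 12/27 = 44.4%, Uptown 18/37 = 48.6% → Uptown
Subprime: Millbrook 2/8 = 25.0%, Uptown 70/174 = 40.2% → Uptown
Prime: Millbrook 70/126 = 55.6%, Uptown 8/12 = 66.7% → Uptown
Overall: Millbrook 84/161 = 52.2%, Uptown 96/223 = 43.0% → Millbrook
Uptown wins each credit group but Millbrook wins overall — the comparison reverses. Uptown's applications skew toward subprime, which has a lower base rate.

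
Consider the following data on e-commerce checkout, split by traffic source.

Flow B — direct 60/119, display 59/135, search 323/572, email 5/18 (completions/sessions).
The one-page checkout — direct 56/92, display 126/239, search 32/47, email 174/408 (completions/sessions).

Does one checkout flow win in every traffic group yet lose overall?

Yes

Direct: Flow B 60/119 = 50.4%, the one-page checkout 56/92 = 60.9% → the one-page checkout
Display: Flow B 59/135 = 43.7%, the one-page checkout 126/239 = 52.7% → the one-page checkout
Search: Flow B 323/572 = 56.5%, the one-page checkout 32/47 = 68.1% → the one-page checkout
Email: Flow B 5/18 = 27.8%, the one-page checkout 174/408 = 42.6% → the one-page checkout
Overall: Flow B 447/844 = 53.0%, the one-page checkout 388/786 = 49.4% → Flow B
The one-page checkout wins each traffic group but Flow B wins overall — the comparison reverses. The one-page checkout's sessions skew toward email, which has a lower base rate.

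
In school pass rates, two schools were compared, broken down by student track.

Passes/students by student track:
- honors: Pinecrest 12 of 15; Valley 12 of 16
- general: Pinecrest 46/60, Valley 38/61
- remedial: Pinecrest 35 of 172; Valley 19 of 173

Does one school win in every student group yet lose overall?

No

Honors: Pinecrest 12/15 = 80.0%, Valley 12/16 = 75.0% → Pinecrest
General: Pinecrest 46/60 = 76.7%, Valley 38/61 = 62.3% → Pinecrest
Remedial: Pinecrest 35/172 = 20.3%, Valley 19/173 = 11.0% → Pinecrest
Overall: Pinecrest 93/247 = 37.7%, Valley 69/250 = 27.6% → Pinecrest
Pinecrest wins overall and in every student group — no reversal.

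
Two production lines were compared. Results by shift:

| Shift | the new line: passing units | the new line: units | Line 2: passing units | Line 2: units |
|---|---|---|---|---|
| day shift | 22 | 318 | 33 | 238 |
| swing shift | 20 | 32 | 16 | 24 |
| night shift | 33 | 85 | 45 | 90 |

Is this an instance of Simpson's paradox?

No

Day shift: the new line 22/318 = 6.9%, Line 2 33/238 = 13.9% → Line 2
Swing shift: the new line 20/32 = 62.5%, Line 2 16/24 = 66.7% → Line 2
Night shift: the new line 33/85 = 38.8%, Line 2 45/90 = 50.0% → Line 2
Overall: the new line 75/435 = 17.2%, Line 2 94/352 = 26.7% → Line 2
Line 2 wins overall and in every shift group — no reversal.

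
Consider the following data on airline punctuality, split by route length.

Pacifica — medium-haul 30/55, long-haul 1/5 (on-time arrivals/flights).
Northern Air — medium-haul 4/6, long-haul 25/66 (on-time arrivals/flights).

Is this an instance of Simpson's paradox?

Yes

Medium-haul: Pacifica 30/55 = 54.5%, Northern Air 4/6 = 66.7% → Northern Air
Long-haul: Pacifica 1/5 = 20.0%, Northern Air 25/66 = 37.9% → Northern Air
Overall: Pacifica 31/60 = 51.7%, Northern Air 29/72 = 40.3% → Pacifica
Northern Air wins each route group but Pacifica wins overall — the comparison reverses. Northern Air's flights skew toward long-haul, which has a lower base rate.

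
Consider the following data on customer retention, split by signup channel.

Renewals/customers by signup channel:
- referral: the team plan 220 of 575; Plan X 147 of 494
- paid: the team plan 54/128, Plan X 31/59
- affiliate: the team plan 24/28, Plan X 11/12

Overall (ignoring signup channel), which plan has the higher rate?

Referral: the team plan 220/575 = 38.3%, Plan X 147/494 = 29.8% → the team plan
Paid: the team plan 54/128 = 42.2%, Plan X 31/59 = 52.5% → Plan X
Affiliate: the team plan 24/28 = 85.7%, Plan X 11/12 = 91.7% → Plan X
Overall: the team plan 298/731 = 40.8%, Plan X 189/565 = 33.5% → the team plan
(Neither sweeps every signup group, but the team plan has the higher pooled rate.)

the team plan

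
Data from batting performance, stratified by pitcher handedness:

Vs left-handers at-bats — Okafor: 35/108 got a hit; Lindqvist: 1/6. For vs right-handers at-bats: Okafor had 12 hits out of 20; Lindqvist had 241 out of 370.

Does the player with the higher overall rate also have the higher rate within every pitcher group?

Vs left-handers: Okafor 35/108 = 32.4%, Lindqvist 1/6 = 16.7% → Okafor
Vs right-handers: Okafor 12/20 = 60.0%, Lindqvist 241/370 = 65.1% → Lindqvist
Overall: Okafor 47/128 = 36.7%, Lindqvist 242/376 = 64.4% → Lindqvist
Neither sweeps: Okafor wins 1 of 2 groups, Lindqvist wins 1. Lindqvist wins overall but not every group — no Simpson reversal.

No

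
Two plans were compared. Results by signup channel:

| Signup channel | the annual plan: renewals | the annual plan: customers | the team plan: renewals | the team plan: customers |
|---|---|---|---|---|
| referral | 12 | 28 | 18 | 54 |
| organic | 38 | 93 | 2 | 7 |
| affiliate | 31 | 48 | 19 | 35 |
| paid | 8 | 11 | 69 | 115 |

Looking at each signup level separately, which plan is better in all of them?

Referral: the annual plan 12/28 = 42.9%, the team plan 18/54 = 33.3% → the annual plan
Organic: the annual plan 38/93 = 40.9%, the team plan 2/7 = 28.6% → the annual plan
Affiliate: the annual plan 31/48 = 64.6%, the team plan 19/35 = 54.3% → the annual plan
Paid: the annual plan 8/11 = 72.7%, the team plan 69/115 = 60.0% → the annual plan
The annual plan has the higher rate in all 4 groups.

the annual plan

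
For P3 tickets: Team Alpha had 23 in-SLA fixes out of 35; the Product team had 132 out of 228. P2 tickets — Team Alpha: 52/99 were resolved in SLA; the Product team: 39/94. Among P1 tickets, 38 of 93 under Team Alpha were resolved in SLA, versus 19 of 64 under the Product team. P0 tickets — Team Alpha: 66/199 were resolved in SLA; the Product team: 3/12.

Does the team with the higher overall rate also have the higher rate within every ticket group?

P3: Team Alpha 23/35 = 65.7%, the Product team 132/228 = 57.9% → Team Alpha
P2: Team Alpha 52/99 = 52.5%, the Product team 39/94 = 41.5% → Team Alpha
P1: Team Alpha 38/93 = 40.9%, the Product team 19/64 = 29.7% → Team Alpha
P0: Team Alpha 66/199 = 33.2%, the Product team 3/12 = 25.0% → Team Alpha
Overall: Team Alpha 179/426 = 42.0%, the Product team 193/398 = 48.5% → the Product team
Team Alpha wins each ticket group but the Product team wins overall — the comparison reverses. Team Alpha's tickets skew toward P0, which has a lower base rate.

No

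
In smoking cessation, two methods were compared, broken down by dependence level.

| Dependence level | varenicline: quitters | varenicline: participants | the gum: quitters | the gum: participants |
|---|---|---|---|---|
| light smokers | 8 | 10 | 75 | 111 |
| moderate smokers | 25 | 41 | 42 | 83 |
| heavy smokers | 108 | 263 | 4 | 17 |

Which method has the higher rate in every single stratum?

varenicline

Light smokers: varenicline 8/10 = 80.0%, the gum 75/111 = 67.6% → varenicline
Moderate smokers: varenicline 25/41 = 61.0%, the gum 42/83 = 50.6% → varenicline
Heavy smokers: varenicline 108/263 = 41.1%, the gum 4/17 = 23.5% → varenicline
Varenicline has the higher rate in all 3 groups.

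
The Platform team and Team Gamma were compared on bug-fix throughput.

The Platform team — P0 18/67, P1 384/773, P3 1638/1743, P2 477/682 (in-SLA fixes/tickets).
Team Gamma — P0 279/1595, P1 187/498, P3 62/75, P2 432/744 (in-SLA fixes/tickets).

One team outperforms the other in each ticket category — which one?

the Platform team

P0: the Platform team 18/67 = 26.9%, Team Gamma 279/1595 = 17.5% → the Platform team
P1: the Platform team 384/773 = 49.7%, Team Gamma 187/498 = 37.6% → the Platform team
P3: the Platform team 1638/1743 = 94.0%, Team Gamma 62/75 = 82.7% → the Platform team
P2: the Platform team 477/682 = 69.9%, Team Gamma 432/744 = 58.1% → the Platform team
The Platform team has the higher rate in all 4 groups.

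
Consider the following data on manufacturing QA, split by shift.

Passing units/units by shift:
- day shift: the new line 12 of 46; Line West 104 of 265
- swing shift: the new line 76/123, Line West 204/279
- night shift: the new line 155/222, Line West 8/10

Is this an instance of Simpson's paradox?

Day shift: the new line 12/46 = 26.1%, Line West 104/265 = 39.2% → Line West
Swing shift: the new line 76/123 = 61.8%, Line West 204/279 = 73.1% → Line West
Night shift: the new line 155/222 = 69.8%, Line West 8/10 = 80.0% → Line West
Overall: the new line 243/391 = 62.1%, Line West 316/554 = 57.0% → the new line
Line West wins each shift group but the new line wins overall — the comparison reverses. Line West's units skew toward day shift, which has a lower base rate.

Yes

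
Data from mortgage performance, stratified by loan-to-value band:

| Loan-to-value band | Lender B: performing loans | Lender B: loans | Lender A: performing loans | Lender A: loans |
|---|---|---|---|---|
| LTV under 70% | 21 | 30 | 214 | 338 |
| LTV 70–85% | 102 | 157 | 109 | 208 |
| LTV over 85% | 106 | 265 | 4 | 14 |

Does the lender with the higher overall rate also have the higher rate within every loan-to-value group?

LTV under 70%: Lender B 21/30 = 70.0%, Lender A 214/338 = 63.3% → Lender B
LTV 70–85%: Lender B 102/157 = 65.0%, Lender A 109/208 = 52.4% → Lender B
LTV over 85%: Lender B 106/265 = 40.0%, Lender A 4/14 = 28.6% → Lender B
Overall: Lender B 229/452 = 50.7%, Lender A 327/560 = 58.4% → Lender A
Lender B wins each loan-to-value group but Lender A wins overall — the comparison reverses. Lender B's loans skew toward LTV over 85%, which has a lower base rate.

No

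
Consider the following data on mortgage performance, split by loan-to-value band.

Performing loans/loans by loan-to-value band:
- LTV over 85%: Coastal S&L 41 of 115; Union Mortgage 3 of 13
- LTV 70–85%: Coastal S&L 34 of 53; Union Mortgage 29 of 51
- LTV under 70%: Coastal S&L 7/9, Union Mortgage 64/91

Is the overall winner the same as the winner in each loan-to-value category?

LTV over 85%: Coastal S&L 41/115 = 35.7%, Union Mortgage 3/13 = 23.1% → Coastal S&L
LTV 70–85%: Coastal S&L 34/53 = 64.2%, Union Mortgage 29/51 = 56.9% → Coastal S&L
LTV under 70%: Coastal S&L 7/9 = 77.8%, Union Mortgage 64/91 = 70.3% → Coastal S&L
Overall: Coastal S&L 82/177 = 46.3%, Union Mortgage 96/155 = 61.9% → Union Mortgage
Coastal S&L wins each loan-to-value group but Union Mortgage wins overall — the comparison reverses. Coastal S&L's loans skew toward LTV over 85%, which has a lower base rate.

No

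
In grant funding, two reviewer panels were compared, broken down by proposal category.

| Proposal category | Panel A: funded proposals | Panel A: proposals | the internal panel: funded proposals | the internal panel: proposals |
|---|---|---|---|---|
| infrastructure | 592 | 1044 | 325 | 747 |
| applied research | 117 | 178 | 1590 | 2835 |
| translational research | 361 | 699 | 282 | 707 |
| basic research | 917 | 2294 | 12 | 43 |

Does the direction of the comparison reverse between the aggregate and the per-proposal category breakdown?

Yes

Infrastructure: Panel A 592/1044 = 56.7%, the internal panel 325/747 = 43.5% → Panel A
Applied research: Panel A 117/178 = 65.7%, the internal panel 1590/2835 = 56.1% → Panel A
Translational research: Panel A 361/699 = 51.6%, the internal panel 282/707 = 39.9% → Panel A
Basic research: Panel A 917/2294 = 40.0%, the internal panel 12/43 = 27.9% → Panel A
Overall: Panel A 1987/4215 = 47.1%, the internal panel 2209/4332 = 51.0% → the internal panel
Panel A wins each proposal group but the internal panel wins overall — the comparison reverses. Panel A's proposals skew toward basic research, which has a lower base rate.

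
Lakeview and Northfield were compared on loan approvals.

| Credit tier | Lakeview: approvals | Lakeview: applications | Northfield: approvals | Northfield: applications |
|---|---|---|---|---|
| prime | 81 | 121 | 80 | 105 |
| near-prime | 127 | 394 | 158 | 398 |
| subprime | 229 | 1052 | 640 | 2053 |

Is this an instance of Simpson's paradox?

Prime: Lakeview 81/121 = 66.9%, Northfield 80/105 = 76.2% → Northfield
Near-prime: Lakeview 127/394 = 32.2%, Northfield 158/398 = 39.7% → Northfield
Subprime: Lakeview 229/1052 = 21.8%, Northfield 640/2053 = 31.2% → Northfield
Overall: Lakeview 437/1567 = 27.9%, Northfield 878/2556 = 34.4% → Northfield
Northfield wins overall and in every credit group — no reversal.

No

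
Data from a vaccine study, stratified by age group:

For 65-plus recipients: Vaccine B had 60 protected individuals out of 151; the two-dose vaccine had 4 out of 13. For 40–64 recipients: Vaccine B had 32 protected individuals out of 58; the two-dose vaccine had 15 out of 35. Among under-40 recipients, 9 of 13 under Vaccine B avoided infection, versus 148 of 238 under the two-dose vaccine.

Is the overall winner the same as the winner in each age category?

No

65-plus: Vaccine B 60/151 = 39.7%, the two-dose vaccine 4/13 = 30.8% → Vaccine B
40–64: Vaccine B 32/58 = 55.2%, the two-dose vaccine 15/35 = 42.9% → Vaccine B
Under-40: Vaccine B 9/13 = 69.2%, the two-dose vaccine 148/238 = 62.2% → Vaccine B
Overall: Vaccine B 101/222 = 45.5%, the two-dose vaccine 167/286 = 58.4% → the two-dose vaccine
Vaccine B wins each age group but the two-dose vaccine wins overall — the comparison reverses. Vaccine B's recipients skew toward 65-plus, which has a lower base rate.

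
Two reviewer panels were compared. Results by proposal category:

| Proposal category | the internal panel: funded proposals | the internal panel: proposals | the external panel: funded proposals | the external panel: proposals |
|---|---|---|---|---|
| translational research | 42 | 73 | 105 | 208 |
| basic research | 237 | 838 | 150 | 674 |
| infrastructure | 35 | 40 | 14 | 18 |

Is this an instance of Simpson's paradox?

No

Translational research: the internal panel 42/73 = 57.5%, the external panel 105/208 = 50.5% → the internal panel
Basic research: the internal panel 237/838 = 28.3%, the external panel 150/674 = 22.3% → the internal panel
Infrastructure: the internal panel 35/40 = 87.5%, the external panel 14/18 = 77.8% → the internal panel
Overall: the internal panel 314/951 = 33.0%, the external panel 269/900 = 29.9% → the internal panel
The internal panel wins overall and in every proposal group — no reversal.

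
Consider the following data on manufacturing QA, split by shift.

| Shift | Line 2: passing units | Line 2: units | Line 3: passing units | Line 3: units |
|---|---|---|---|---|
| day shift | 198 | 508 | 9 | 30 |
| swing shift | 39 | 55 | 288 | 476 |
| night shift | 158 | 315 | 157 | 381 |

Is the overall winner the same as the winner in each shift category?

Day shift: Line 2 198/508 = 39.0%, Line 3 9/30 = 30.0% → Line 2
Swing shift: Line 2 39/55 = 70.9%, Line 3 288/476 = 60.5% → Line 2
Night shift: Line 2 158/315 = 50.2%, Line 3 157/381 = 41.2% → Line 2
Overall: Line 2 395/878 = 45.0%, Line 3 454/887 = 51.2% → Line 3
Line 2 wins each shift group but Line 3 wins overall — the comparison reverses. Line 2's units skew toward day shift, which has a lower base rate.

No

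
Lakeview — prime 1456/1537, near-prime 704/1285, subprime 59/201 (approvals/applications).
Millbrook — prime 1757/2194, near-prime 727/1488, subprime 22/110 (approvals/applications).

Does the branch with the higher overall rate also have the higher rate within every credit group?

Prime: Lakeview 1456/1537 = 94.7%, Millbrook 1757/2194 = 80.1% → Lakeview
Near-prime: Lakeview 704/1285 = 54.8%, Millbrook 727/1488 = 48.9% → Lakeview
Subprime: Lakeview 59/201 = 29.4%, Millbrook 22/110 = 20.0% → Lakeview
Overall: Lakeview 2219/3023 = 73.4%, Millbrook 2506/3792 = 66.1% → Lakeview
Lakeview wins overall and in every credit group — no reversal.

Yes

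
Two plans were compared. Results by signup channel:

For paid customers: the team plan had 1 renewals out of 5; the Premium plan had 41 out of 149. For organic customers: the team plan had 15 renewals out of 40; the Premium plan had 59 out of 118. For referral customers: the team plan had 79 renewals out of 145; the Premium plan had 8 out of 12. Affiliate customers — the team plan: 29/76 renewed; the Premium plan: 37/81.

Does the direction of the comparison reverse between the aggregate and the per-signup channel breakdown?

Yes

Paid: the team plan 1/5 = 20.0%, the Premium plan 41/149 = 27.5% → the Premium plan
Organic: the team plan 15/40 = 37.5%, the Premium plan 59/118 = 50.0% → the Premium plan
Referral: the team plan 79/145 = 54.5%, the Premium plan 8/12 = 66.7% → the Premium plan
Affiliate: the team plan 29/76 = 38.2%, the Premium plan 37/81 = 45.7% → the Premium plan
Overall: the team plan 124/266 = 46.6%, the Premium plan 145/360 = 40.3% → the team plan
The Premium plan wins each signup group but the team plan wins overall — the comparison reverses. The Premium plan's customers skew toward paid, which has a lower base rate.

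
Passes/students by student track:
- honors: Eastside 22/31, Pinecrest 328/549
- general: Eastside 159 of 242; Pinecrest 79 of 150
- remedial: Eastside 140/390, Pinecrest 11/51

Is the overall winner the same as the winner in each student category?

No

Honors: Eastside 22/31 = 71.0%, Pinecrest 328/549 = 59.7% → Eastside
General: Eastside 159/242 = 65.7%, Pinecrest 79/150 = 52.7% → Eastside
Remedial: Eastside 140/390 = 35.9%, Pinecrest 11/51 = 21.6% → Eastside
Overall: Eastside 321/663 = 48.4%, Pinecrest 418/750 = 55.7% → Pinecrest
Eastside wins each student group but Pinecrest wins overall — the comparison reverses. Eastside's students skew toward remedial, which has a lower base rate.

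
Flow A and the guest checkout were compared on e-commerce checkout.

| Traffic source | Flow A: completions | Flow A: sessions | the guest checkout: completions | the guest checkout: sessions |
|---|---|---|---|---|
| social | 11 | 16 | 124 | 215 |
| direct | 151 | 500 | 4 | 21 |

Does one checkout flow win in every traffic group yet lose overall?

Social: Flow A 11/16 = 68.8%, the guest checkout 124/215 = 57.7% → Flow A
Direct: Flow A 151/500 = 30.2%, the guest checkout 4/21 = 19.0% → Flow A
Overall: Flow A 162/516 = 31.4%, the guest checkout 128/236 = 54.2% → the guest checkout
Flow A wins each traffic group but the guest checkout wins overall — the comparison reverses. Flow A's sessions skew toward direct, which has a lower base rate.

Yes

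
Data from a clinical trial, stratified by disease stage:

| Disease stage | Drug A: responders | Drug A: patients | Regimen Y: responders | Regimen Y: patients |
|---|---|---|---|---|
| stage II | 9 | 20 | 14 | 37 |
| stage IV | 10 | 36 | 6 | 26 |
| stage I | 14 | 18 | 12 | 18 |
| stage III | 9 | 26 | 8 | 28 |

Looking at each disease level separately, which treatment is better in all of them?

Stage II: Drug A 9/20 = 45.0%, Regimen Y 14/37 = 37.8% → Drug A
Stage IV: Drug A 10/36 = 27.8%, Regimen Y 6/26 = 23.1% → Drug A
Stage I: Drug A 14/18 = 77.8%, Regimen Y 12/18 = 66.7% → Drug A
Stage III: Drug A 9/26 = 34.6%, Regimen Y 8/28 = 28.6% → Drug A
Drug A has the higher rate in all 4 groups.

Drug A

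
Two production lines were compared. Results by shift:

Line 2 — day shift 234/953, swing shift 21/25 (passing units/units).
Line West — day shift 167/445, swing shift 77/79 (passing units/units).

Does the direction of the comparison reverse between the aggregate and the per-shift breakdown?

No

Day shift: Line 2 234/953 = 24.6%, Line West 167/445 = 37.5% → Line West
Swing shift: Line 2 21/25 = 84.0%, Line West 77/79 = 97.5% → Line West
Overall: Line 2 255/978 = 26.1%, Line West 244/524 = 46.6% → Line West
Line West wins overall and in every shift group — no reversal.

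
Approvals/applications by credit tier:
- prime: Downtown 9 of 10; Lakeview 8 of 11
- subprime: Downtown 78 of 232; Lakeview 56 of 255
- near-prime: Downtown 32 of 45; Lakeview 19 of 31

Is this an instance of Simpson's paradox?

Prime: Downtown 9/10 = 90.0%, Lakeview 8/11 = 72.7% → Downtown
Subprime: Downtown 78/232 = 33.6%, Lakeview 56/255 = 22.0% → Downtown
Near-prime: Downtown 32/45 = 71.1%, Lakeview 19/31 = 61.3% → Downtown
Overall: Downtown 119/287 = 41.5%, Lakeview 83/297 = 27.9% → Downtown
Downtown wins overall and in every credit group — no reversal.

No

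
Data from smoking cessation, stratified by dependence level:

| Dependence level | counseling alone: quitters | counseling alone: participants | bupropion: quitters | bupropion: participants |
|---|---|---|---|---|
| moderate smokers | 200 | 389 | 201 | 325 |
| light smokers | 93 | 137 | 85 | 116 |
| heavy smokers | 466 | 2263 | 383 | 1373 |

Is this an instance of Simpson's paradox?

No

Moderate smokers: counseling alone 200/389 = 51.4%, bupropion 201/325 = 61.8% → bupropion
Light smokers: counseling alone 93/137 = 67.9%, bupropion 85/116 = 73.3% → bupropion
Heavy smokers: counseling alone 466/2263 = 20.6%, bupropion 383/1373 = 27.9% → bupropion
Overall: counseling alone 759/2789 = 27.2%, bupropion 669/1814 = 36.9% → bupropion
Bupropion wins overall and in every dependence group — no reversal.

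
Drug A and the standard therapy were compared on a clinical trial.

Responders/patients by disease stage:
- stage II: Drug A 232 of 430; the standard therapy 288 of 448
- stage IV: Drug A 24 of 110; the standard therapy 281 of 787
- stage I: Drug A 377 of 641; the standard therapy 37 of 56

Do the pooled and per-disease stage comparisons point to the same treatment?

Stage II: Drug A 232/430 = 54.0%, the standard therapy 288/448 = 64.3% → the standard therapy
Stage IV: Drug A 24/110 = 21.8%, the standard therapy 281/787 = 35.7% → the standard therapy
Stage I: Drug A 377/641 = 58.8%, the standard therapy 37/56 = 66.1% → the standard therapy
Overall: Drug A 633/1181 = 53.6%, the standard therapy 606/1291 = 46.9% → Drug A
The standard therapy wins each disease group but Drug A wins overall — the comparison reverses. The standard therapy's patients skew toward stage IV, which has a lower base rate.

No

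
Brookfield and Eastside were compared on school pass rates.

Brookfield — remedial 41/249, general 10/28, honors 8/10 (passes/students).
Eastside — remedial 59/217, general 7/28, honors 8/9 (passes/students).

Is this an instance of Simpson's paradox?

Remedial: Brookfield 41/249 = 16.5%, Eastside 59/217 = 27.2% → Eastside
General: Brookfield 10/28 = 35.7%, Eastside 7/28 = 25.0% → Brookfield
Honors: Brookfield 8/10 = 80.0%, Eastside 8/9 = 88.9% → Eastside
Overall: Brookfield 59/287 = 20.6%, Eastside 74/254 = 29.1% → Eastside
Neither sweeps: Brookfield wins 1 of 3 groups, Eastside wins 2. Eastside wins overall but not every group — no Simpson reversal.

No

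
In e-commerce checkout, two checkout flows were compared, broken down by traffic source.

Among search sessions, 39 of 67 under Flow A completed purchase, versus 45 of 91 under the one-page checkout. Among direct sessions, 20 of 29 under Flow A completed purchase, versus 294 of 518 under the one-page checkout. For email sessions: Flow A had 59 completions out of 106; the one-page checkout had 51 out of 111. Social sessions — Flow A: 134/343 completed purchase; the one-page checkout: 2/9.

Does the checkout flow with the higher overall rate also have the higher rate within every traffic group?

Search: Flow A 39/67 = 58.2%, the one-page checkout 45/91 = 49.5% → Flow A
Direct: Flow A 20/29 = 69.0%, the one-page checkout 294/518 = 56.8% → Flow A
Email: Flow A 59/106 = 55.7%, the one-page checkout 51/111 = 45.9% → Flow A
Social: Flow A 134/343 = 39.1%, the one-page checkout 2/9 = 22.2% → Flow A
Overall: Flow A 252/545 = 46.2%, the one-page checkout 392/729 = 53.8% → the one-page checkout
Flow A wins each traffic group but the one-page checkout wins overall — the comparison reverses. Flow A's sessions skew toward social, which has a lower base rate.

No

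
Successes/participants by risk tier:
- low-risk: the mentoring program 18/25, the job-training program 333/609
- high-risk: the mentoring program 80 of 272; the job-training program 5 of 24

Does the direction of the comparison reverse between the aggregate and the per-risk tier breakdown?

Yes

Low-risk: the mentoring program 18/25 = 72.0%, the job-training program 333/609 = 54.7% → the mentoring program
High-risk: the mentoring program 80/272 = 29.4%, the job-training program 5/24 = 20.8% → the mentoring program
Overall: the mentoring program 98/297 = 33.0%, the job-training program 338/633 = 53.4% → the job-training program
The mentoring program wins each risk group but the job-training program wins overall — the comparison reverses. The mentoring program's participants skew toward high-risk, which has a lower base rate.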